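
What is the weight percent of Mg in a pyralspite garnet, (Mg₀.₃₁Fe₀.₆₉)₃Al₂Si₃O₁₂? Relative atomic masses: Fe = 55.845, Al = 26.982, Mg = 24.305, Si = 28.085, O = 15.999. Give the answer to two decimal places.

4.83 mass %

Molar mass of (Mg₀.₃₁Fe₀.₆₉)₃Al₂Si₃O₁₂: 0.93·24.305 + 2.07·55.845 + 2·26.982 + 3·28.085 + 12·15.999 = 468.410 g/mol.
Mass of Mg per formula unit: 0.93 × 24.305 = 22.604 g.
Weight fraction Mg = 22.604 / 468.410 = 0.0483.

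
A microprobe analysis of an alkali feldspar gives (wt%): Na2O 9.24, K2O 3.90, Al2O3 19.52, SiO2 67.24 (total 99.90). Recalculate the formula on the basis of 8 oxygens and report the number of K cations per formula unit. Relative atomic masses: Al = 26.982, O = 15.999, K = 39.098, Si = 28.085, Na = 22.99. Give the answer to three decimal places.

0.221 K apfu

Na2O: 9.24/61.979 = 0.14908 mol → 0.29816 mol Na, 0.14908 mol O.
K2O: 3.90/94.195 = 0.04140 mol → 0.08280 mol K, 0.04140 mol O.
Al2O3: 19.52/101.961 = 0.19145 mol → 0.38290 mol Al, 0.57435 mol O.
SiO2: 67.24/60.083 = 1.11912 mol → 1.11912 mol Si, 2.23824 mol O.
Total oxygen = 3.00307 mol. Normalization factor = 8/3.00307 = 2.66394.
K per 8 O = 0.08280 × 2.66394 = 0.221.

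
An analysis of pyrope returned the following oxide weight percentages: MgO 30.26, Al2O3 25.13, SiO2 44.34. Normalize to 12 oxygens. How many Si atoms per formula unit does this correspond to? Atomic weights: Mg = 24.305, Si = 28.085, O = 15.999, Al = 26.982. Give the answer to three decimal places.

2.986 Si apfu

MgO (M=40.304): mol = 0.75079; Mg = 0.75079, O = 0.75079.
Al2O3 (M=101.961): mol = 0.24647; Al = 0.49294, O = 0.73941.
SiO2 (M=60.083): mol = 0.73798; Si = 0.73798, O = 1.47596.
ΣO = 2.96616; factor = 12/ΣO = 4.04563.
Si apfu = 0.73798 × 4.04563 = 2.986.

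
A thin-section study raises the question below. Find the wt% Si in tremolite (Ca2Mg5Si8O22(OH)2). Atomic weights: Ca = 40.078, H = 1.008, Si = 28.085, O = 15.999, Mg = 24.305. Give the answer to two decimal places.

27.66 wt%

Formula mass = 2·40.078 + 5·24.305 + 8·28.085 + 24·15.999 + 2·1.008 = 812.353 g/mol, of which 224.680 g is Si.
So Si makes up 224.680/812.353 = 0.2766 of the mass, i.e. 27.66%.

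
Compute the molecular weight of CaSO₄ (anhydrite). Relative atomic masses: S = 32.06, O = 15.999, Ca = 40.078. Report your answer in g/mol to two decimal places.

M = 1×40.078 + 1×32.06 + 4×15.999

136.13 g/mol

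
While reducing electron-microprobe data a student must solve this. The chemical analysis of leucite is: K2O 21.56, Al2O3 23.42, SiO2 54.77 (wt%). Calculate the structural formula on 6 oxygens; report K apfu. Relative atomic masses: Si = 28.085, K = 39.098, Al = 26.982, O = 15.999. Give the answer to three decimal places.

K2O: 21.56/94.195 = 0.22889 mol → 0.45778 mol K, 0.22889 mol O.
Al2O3: 23.42/101.961 = 0.22970 mol → 0.45940 mol Al, 0.68910 mol O.
SiO2: 54.77/60.083 = 0.91157 mol → 0.91157 mol Si, 1.82314 mol O.
Total oxygen = 2.74113 mol. Normalization factor = 6/2.74113 = 2.18888.
K per 6 O = 0.45778 × 2.18888 = 1.002.

1.002 K apfu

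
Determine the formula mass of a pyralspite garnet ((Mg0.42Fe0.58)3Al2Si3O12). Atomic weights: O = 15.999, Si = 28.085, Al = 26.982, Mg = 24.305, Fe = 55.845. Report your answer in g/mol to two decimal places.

The formula mass is the sum 1.26×24.305 + 1.74×55.845 + 2×26.982 + 3×28.085 + 12×15.999.

458.00 g/mol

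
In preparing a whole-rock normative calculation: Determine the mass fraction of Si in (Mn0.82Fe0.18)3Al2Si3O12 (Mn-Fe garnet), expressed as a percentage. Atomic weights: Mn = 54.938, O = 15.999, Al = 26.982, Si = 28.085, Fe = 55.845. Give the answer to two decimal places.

Molar mass of (Mn0.82Fe0.18)3Al2Si3O12: 2.46*54.938 + 0.54*55.845 + 2*26.982 + 3*28.085 + 12*15.999 = 495.511 g/mol.
Mass of Si per formula unit: 3 × 28.085 = 84.255 g.
Weight fraction Si = 84.255 / 495.511 = 0.1700.

17.00 weight percent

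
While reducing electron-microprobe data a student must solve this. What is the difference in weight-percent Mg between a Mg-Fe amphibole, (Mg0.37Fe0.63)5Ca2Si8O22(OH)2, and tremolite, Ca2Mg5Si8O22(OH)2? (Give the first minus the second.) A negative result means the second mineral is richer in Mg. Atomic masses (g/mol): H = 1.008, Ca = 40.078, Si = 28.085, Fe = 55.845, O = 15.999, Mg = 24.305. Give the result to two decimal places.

-10.03 percentage points

First mineral: 44.964 g Mg in 911.704 g formula = 4.93 wt% Mg.
Second mineral: 121.525 g Mg in 812.353 g formula = 14.96 wt% Mg.
4.93% − 14.96% gives a difference of -10.03 percentage points.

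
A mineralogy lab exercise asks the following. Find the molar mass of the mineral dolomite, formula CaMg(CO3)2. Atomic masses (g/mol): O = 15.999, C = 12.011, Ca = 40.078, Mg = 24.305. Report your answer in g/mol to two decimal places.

184.40 g/mol

The formula mass is the sum 1·40.078 + 1·24.305 + 2·12.011 + 6·15.999.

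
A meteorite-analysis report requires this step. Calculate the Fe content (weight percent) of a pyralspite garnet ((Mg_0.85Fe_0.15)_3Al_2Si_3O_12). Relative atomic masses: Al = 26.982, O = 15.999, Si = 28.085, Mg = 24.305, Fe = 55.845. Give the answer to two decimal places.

Molar mass of (Mg_0.85Fe_0.15)_3Al_2Si_3O_12: 2.55·24.305 + 0.45·55.845 + 2·26.982 + 3·28.085 + 12·15.999 = 417.315 g/mol.
Mass of Fe per formula unit: 0.45 × 55.845 = 25.130 g.
Weight fraction Fe = 25.130 / 417.315 = 0.0602.

6.02 weight percent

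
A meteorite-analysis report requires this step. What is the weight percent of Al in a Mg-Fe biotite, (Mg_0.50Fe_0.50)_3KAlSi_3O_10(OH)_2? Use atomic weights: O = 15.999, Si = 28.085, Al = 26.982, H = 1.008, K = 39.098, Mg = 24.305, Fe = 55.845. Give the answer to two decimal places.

Molar mass of (Mg_0.50Fe_0.50)_3KAlSi_3O_10(OH)_2: 1.50*24.305 + 1.50*55.845 + 1*39.098 + 1*26.982 + 3*28.085 + 12*15.999 + 2*1.008 = 464.564 g/mol.
Mass of Al per formula unit: 1 × 26.982 = 26.982 g.
Weight fraction Al = 26.982 / 464.564 = 0.0581.

5.81 weight percent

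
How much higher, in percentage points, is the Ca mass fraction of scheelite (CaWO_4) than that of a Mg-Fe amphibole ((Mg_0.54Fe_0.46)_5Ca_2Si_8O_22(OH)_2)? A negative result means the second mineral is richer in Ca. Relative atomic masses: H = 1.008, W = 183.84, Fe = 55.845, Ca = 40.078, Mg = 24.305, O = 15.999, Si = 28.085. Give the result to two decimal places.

M(CaWO_4) = 287.914 g/mol, so wt% Ca = 40.078/287.914 × 100 = 13.92%.
M((Mg_0.54Fe_0.46)_5Ca_2Si_8O_22(OH)_2) = 884.895 g/mol, so wt% Ca = 80.156/884.895 × 100 = 9.06%.
13.92 − 9.06 = 4.86 pp.

4.86 percentage points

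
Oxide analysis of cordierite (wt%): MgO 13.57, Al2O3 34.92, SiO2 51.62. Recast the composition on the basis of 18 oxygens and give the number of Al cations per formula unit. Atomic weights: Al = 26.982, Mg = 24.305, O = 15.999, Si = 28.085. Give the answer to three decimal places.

MgO (M=40.304): mol = 0.33669; Mg = 0.33669, O = 0.33669.
Al2O3 (M=101.961): mol = 0.34248; Al = 0.68496, O = 1.02744.
SiO2 (M=60.083): mol = 0.85914; Si = 0.85914, O = 1.71828.
ΣO = 3.08241; factor = 18/ΣO = 5.83959.
Al apfu = 0.68496 × 5.83959 = 4.000.

4.000 Al apfu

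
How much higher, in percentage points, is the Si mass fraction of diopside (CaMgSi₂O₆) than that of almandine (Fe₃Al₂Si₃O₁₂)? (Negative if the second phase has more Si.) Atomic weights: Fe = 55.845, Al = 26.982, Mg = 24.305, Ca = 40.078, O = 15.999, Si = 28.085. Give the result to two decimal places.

First mineral: 56.170 g Si in 216.547 g formula = 25.94 wt% Si.
Second mineral: 84.255 g Si in 497.742 g formula = 16.93 wt% Si.
25.94% − 16.93% gives a difference of 9.01 percentage points.

9.01 percentage points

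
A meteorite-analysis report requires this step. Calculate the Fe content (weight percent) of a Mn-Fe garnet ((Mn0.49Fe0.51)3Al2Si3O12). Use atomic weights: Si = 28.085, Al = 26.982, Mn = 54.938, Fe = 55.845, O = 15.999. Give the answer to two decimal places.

17.21 weight percent

Formula mass = 1.47·54.938 + 1.53·55.845 + 2·26.982 + 3·28.085 + 12·15.999 = 496.409 g/mol, of which 85.443 g is Fe.
So Fe makes up 85.443/496.409 = 0.1721 of the mass, i.e. 17.21%.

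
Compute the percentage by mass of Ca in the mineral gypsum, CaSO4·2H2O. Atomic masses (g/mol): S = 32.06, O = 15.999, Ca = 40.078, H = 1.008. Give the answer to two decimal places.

23.28 mass %

Molar mass of CaSO4·2H2O: 1*40.078 + 1*32.06 + 6*15.999 + 4*1.008 = 172.164 g/mol.
Mass of Ca per formula unit: 1 × 40.078 = 40.078 g.
Weight fraction Ca = 40.078 / 172.164 = 0.2328.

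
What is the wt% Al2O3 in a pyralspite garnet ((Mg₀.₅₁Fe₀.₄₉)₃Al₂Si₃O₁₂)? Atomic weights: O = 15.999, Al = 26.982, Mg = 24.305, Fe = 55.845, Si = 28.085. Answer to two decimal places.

22.68 wt%

Formula mass = 449.486 g/mol.
2 Al → 1.0000 mol Al2O3 per formula unit; M(Al2O3) = 101.961, so Al2O3 mass = 101.961 g.
101.961/449.486 × 100 = 22.68 wt%.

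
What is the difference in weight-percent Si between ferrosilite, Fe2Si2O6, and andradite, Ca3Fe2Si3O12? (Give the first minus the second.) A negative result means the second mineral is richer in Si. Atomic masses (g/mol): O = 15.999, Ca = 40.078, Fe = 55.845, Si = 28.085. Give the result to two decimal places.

4.71 percentage points

M(Fe2Si2O6) = 263.854 g/mol, so wt% Si = 56.170/263.854 × 100 = 21.29%.
M(Ca3Fe2Si3O12) = 508.167 g/mol, so wt% Si = 84.255/508.167 × 100 = 16.58%.
21.29 − 16.58 = 4.71 pp.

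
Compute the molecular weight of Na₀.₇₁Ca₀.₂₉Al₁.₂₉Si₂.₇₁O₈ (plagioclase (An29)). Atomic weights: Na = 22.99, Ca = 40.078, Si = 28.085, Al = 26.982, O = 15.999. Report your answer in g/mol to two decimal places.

The formula mass is the sum 0.71(22.99) + 0.29(40.078) + 1.29(26.982) + 2.71(28.085) + 8(15.999).

266.85 g/mol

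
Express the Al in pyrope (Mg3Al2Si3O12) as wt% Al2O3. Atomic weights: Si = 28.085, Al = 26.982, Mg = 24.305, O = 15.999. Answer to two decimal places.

25.29 wt%

Formula mass = 403.122 g/mol.
2 Al → 1.0000 mol Al2O3 per formula unit; M(Al2O3) = 101.961, so Al2O3 mass = 101.961 g.
101.961/403.122 × 100 = 25.29 wt%.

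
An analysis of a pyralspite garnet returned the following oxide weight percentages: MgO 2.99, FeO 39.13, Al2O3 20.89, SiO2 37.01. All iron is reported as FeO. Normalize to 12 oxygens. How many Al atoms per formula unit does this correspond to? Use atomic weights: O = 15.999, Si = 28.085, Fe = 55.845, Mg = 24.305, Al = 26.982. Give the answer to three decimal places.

1.994 Al apfu

2.99 wt% MgO ÷ 40.304 g/mol = 0.07419 mol, giving 0.07419 Mg and 0.07419 O.
39.13 wt% FeO ÷ 71.844 g/mol = 0.54465 mol, giving 0.54465 Fe and 0.54465 O.
20.89 wt% Al2O3 ÷ 101.961 g/mol = 0.20488 mol, giving 0.40976 Al and 0.61464 O.
37.01 wt% SiO2 ÷ 60.083 g/mol = 0.61598 mol, giving 0.61598 Si and 1.23196 O.
Oxygen sums to 2.46544; scaling by 12/2.46544 = 4.86729 puts the formula on 12 O.
Al: 0.40976 × 4.86729 = 1.994 atoms per formula unit.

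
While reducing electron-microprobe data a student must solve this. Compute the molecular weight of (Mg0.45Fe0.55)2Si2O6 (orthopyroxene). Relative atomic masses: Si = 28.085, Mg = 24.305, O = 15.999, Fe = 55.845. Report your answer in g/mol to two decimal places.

235.47 g/mol

The formula mass is the sum 0.90·24.305 + 1.10·55.845 + 2·28.085 + 6·15.999.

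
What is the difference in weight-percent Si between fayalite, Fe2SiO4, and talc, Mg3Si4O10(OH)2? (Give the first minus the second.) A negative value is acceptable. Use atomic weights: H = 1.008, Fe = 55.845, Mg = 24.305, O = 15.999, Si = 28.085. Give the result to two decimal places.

-15.84 percentage points

M(Fe2SiO4) = 203.771 g/mol, so wt% Si = 28.085/203.771 × 100 = 13.78%.
M(Mg3Si4O10(OH)2) = 379.259 g/mol, so wt% Si = 112.340/379.259 × 100 = 29.62%.
13.78 − 29.62 = -15.84 pp.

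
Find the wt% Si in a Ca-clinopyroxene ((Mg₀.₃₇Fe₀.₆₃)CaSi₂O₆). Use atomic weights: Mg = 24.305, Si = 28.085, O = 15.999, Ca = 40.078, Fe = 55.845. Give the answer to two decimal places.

Molar mass of (Mg₀.₃₇Fe₀.₆₃)CaSi₂O₆: 0.37×24.305 + 0.63×55.845 + 1×40.078 + 2×28.085 + 6×15.999 = 236.417 g/mol.
Mass of Si per formula unit: 2 × 28.085 = 56.170 g.
Weight fraction Si = 56.170 / 236.417 = 0.2376.

23.76 mass %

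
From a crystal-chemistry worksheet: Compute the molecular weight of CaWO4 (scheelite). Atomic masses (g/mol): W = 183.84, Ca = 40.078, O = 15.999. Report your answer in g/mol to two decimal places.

287.91 g/mol

The formula mass is the sum 1×40.078 + 1×183.84 + 4×15.999.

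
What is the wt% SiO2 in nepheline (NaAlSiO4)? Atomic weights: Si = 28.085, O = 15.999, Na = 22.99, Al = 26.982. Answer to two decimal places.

42.30 wt%

Molar mass of NaAlSiO4 = 1×22.99 + 1×26.982 + 1×28.085 + 4×15.999 = 142.053 g/mol.
Each formula unit contains 1 Si, equivalent to 1/1 = 1.0000 mol SiO2.
M(SiO2) = 1×28.085 + 2×15.999 = 60.083 g/mol.
Mass of SiO2 per formula unit = 1.0000 × 60.083 = 60.083 g.
SiO2 wt% = 60.083 / 142.053 × 100 = 42.30%.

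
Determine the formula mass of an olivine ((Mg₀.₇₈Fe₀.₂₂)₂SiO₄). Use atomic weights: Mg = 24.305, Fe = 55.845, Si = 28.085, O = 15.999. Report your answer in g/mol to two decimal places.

M = 1.56*24.305 + 0.44*55.845 + 1*28.085 + 4*15.999

154.57 g/mol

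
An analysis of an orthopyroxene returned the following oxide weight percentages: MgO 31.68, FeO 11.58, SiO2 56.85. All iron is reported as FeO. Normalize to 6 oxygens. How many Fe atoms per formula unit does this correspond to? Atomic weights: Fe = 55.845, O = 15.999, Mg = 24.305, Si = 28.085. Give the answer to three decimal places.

31.68 wt% MgO ÷ 40.304 g/mol = 0.78603 mol, giving 0.78603 Mg and 0.78603 O.
11.58 wt% FeO ÷ 71.844 g/mol = 0.16118 mol, giving 0.16118 Fe and 0.16118 O.
56.85 wt% SiO2 ÷ 60.083 g/mol = 0.94619 mol, giving 0.94619 Si and 1.89238 O.
Oxygen sums to 2.83959; scaling by 6/2.83959 = 2.11298 puts the formula on 6 O.
Fe: 0.16118 × 2.11298 = 0.341 atoms per formula unit.

0.341 Fe apfu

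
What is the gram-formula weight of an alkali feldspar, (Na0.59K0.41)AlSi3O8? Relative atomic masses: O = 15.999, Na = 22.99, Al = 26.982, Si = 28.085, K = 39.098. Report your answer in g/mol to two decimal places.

268.82 g/mol

The formula mass is the sum 0.59(22.99) + 0.41(39.098) + 1(26.982) + 3(28.085) + 8(15.999).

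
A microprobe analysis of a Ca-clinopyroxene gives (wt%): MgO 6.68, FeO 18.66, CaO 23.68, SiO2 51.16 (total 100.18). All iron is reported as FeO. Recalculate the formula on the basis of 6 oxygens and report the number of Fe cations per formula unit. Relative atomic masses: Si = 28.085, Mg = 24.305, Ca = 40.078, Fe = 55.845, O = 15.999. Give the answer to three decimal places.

MgO: 6.68/40.304 = 0.16574 mol → 0.16574 mol Mg, 0.16574 mol O.
FeO: 18.66/71.844 = 0.25973 mol → 0.25973 mol Fe, 0.25973 mol O.
CaO: 23.68/56.077 = 0.42228 mol → 0.42228 mol Ca, 0.42228 mol O.
SiO2: 51.16/60.083 = 0.85149 mol → 0.85149 mol Si, 1.70298 mol O.
Total oxygen = 2.55073 mol. Normalization factor = 6/2.55073 = 2.35227.
Fe per 6 O = 0.25973 × 2.35227 = 0.611.

0.611 Fe apfu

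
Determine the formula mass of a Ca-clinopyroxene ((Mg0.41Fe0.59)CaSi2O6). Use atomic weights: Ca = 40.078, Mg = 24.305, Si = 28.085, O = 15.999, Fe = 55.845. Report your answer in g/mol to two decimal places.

235.16 g/mol

M = 0.41×24.305 + 0.59×55.845 + 1×40.078 + 2×28.085 + 6×15.999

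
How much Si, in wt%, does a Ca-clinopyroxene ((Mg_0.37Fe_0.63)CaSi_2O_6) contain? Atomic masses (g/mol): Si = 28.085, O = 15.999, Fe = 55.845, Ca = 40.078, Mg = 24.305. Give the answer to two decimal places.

23.76 wt%

Molar mass of (Mg_0.37Fe_0.63)CaSi_2O_6: 0.37×24.305 + 0.63×55.845 + 1×40.078 + 2×28.085 + 6×15.999 = 236.417 g/mol.
Mass of Si per formula unit: 2 × 28.085 = 56.170 g.
Weight fraction Si = 56.170 / 236.417 = 0.2376.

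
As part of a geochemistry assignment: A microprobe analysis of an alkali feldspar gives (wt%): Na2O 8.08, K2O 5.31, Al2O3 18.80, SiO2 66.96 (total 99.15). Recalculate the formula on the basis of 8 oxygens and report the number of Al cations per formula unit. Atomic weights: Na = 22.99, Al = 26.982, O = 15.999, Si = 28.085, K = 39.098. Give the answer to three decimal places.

Na2O (M=61.979): mol = 0.13037; Na = 0.26074, O = 0.13037.
K2O (M=94.195): mol = 0.05637; K = 0.11274, O = 0.05637.
Al2O3 (M=101.961): mol = 0.18438; Al = 0.36876, O = 0.55314.
SiO2 (M=60.083): mol = 1.11446; Si = 1.11446, O = 2.22892.
ΣO = 2.96880; factor = 8/ΣO = 2.69469.
Al apfu = 0.36876 × 2.69469 = 0.994.

0.994 Al apfu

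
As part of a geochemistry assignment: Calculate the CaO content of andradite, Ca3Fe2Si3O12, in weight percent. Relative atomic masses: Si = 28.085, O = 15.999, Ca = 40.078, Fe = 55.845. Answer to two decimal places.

33.11 wt%

Formula mass = 508.167 g/mol.
3 Ca → 3.0000 mol CaO per formula unit; M(CaO) = 56.077, so CaO mass = 168.231 g.
168.231/508.167 × 100 = 33.11 wt%.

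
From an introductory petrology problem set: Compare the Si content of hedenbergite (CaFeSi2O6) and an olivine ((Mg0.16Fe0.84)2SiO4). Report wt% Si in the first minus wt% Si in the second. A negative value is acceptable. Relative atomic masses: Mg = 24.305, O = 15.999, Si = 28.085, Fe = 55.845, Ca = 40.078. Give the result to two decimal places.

8.14 percentage points

M(CaFeSi2O6) = 248.087 g/mol, so wt% Si = 56.170/248.087 × 100 = 22.64%.
M((Mg0.16Fe0.84)2SiO4) = 193.678 g/mol, so wt% Si = 28.085/193.678 × 100 = 14.50%.
22.64 − 14.50 = 8.14 pp.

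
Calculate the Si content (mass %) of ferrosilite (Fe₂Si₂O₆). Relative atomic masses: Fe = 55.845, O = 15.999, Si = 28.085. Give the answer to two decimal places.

21.29 mass %

M(Fe₂Si₂O₆) = 263.854 g/mol.
Si contributes 2 × 28.085 = 56.170 g per mole.
56.170/263.854 = 0.2129 → 21.29%.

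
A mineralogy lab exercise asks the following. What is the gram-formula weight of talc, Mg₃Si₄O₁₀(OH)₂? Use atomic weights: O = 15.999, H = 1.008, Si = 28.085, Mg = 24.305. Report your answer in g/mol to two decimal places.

379.26 g/mol

Mg: 3 × 24.305 = 72.9150
Si: 4 × 28.085 = 112.3400
O: 12 × 15.999 = 191.9880
H: 2 × 1.008 = 2.0160
Summing the contributions gives the formula mass.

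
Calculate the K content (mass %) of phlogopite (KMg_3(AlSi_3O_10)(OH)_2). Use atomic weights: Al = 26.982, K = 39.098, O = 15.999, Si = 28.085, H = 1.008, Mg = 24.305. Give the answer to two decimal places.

9.37 mass %

M(KMg_3(AlSi_3O_10)(OH)_2) = 417.254 g/mol.
K contributes 1 × 39.098 = 39.098 g per mole.
39.098/417.254 = 0.0937 → 9.37%.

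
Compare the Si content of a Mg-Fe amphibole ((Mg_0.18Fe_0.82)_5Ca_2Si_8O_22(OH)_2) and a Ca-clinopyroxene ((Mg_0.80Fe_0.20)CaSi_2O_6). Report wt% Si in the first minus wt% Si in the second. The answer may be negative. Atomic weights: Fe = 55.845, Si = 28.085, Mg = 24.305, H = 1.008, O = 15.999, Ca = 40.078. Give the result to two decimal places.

-1.34 percentage points

M((Mg_0.18Fe_0.82)_5Ca_2Si_8O_22(OH)_2) = 941.667 g/mol, so wt% Si = 224.680/941.667 × 100 = 23.86%.
M((Mg_0.80Fe_0.20)CaSi_2O_6) = 222.855 g/mol, so wt% Si = 56.170/222.855 × 100 = 25.20%.
23.86 − 25.20 = -1.34 pp.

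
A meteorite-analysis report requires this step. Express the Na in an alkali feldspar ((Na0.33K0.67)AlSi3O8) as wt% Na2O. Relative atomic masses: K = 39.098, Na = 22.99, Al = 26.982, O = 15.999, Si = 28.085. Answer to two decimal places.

M((Na0.33K0.67)AlSi3O8) = 273.011 g/mol; M(Na2O) = 61.979 g/mol.
Moles Na2O per formula unit = 0.33 Na ÷ 2 = 0.1650.
Na2O fraction = (0.1650 × 61.979) / 273.011 = 10.227/273.011 = 0.0375.

3.75 wt%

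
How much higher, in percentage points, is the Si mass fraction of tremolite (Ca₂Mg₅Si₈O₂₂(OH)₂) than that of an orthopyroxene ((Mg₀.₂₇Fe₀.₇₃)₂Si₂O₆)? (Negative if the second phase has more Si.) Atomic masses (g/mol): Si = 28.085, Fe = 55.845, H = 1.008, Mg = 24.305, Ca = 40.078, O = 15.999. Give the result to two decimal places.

4.90 percentage points

M(Ca₂Mg₅Si₈O₂₂(OH)₂) = 812.353 g/mol, so wt% Si = 224.680/812.353 × 100 = 27.66%.
M((Mg₀.₂₇Fe₀.₇₃)₂Si₂O₆) = 246.822 g/mol, so wt% Si = 56.170/246.822 × 100 = 22.76%.
27.66 − 22.76 = 4.90 pp.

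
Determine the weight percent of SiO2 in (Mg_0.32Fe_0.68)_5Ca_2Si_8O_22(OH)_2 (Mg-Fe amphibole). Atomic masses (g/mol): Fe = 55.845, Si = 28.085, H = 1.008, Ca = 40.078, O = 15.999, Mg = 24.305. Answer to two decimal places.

52.27 wt%

Formula mass = 919.589 g/mol.
8 Si → 8.0000 mol SiO2 per formula unit; M(SiO2) = 60.083, so SiO2 mass = 480.664 g.
480.664/919.589 × 100 = 52.27 wt%.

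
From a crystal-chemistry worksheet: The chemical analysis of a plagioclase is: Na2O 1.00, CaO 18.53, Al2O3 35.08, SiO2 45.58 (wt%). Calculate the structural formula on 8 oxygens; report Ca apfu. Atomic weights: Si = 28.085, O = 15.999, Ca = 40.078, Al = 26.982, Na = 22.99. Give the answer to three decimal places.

Na2O: 1.00/61.979 = 0.01613 mol → 0.03226 mol Na, 0.01613 mol O.
CaO: 18.53/56.077 = 0.33044 mol → 0.33044 mol Ca, 0.33044 mol O.
Al2O3: 35.08/101.961 = 0.34405 mol → 0.68810 mol Al, 1.03215 mol O.
SiO2: 45.58/60.083 = 0.75862 mol → 0.75862 mol Si, 1.51724 mol O.
Total oxygen = 2.89596 mol. Normalization factor = 8/2.89596 = 2.76247.
Ca per 8 O = 0.33044 × 2.76247 = 0.913.

0.913 Ca apfu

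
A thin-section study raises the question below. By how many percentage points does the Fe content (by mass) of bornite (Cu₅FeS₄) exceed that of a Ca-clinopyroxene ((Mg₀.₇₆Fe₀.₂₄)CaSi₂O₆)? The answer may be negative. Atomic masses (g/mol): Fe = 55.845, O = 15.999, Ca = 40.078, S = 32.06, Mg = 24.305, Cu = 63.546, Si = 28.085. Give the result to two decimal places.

5.15 percentage points

M(Cu₅FeS₄) = 501.815 g/mol, so wt% Fe = 55.845/501.815 × 100 = 11.13%.
M((Mg₀.₇₆Fe₀.₂₄)CaSi₂O₆) = 224.117 g/mol, so wt% Fe = 13.403/224.117 × 100 = 5.98%.
11.13 − 5.98 = 5.15 pp.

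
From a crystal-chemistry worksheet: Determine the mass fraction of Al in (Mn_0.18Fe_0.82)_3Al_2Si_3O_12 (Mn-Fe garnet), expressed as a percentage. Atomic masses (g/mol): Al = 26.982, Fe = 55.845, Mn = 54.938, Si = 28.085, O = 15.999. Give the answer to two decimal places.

10.85 mass %

Molar mass of (Mn_0.18Fe_0.82)_3Al_2Si_3O_12: 0.54*54.938 + 2.46*55.845 + 2*26.982 + 3*28.085 + 12*15.999 = 497.252 g/mol.
Mass of Al per formula unit: 2 × 26.982 = 53.964 g.
Weight fraction Al = 53.964 / 497.252 = 0.1085.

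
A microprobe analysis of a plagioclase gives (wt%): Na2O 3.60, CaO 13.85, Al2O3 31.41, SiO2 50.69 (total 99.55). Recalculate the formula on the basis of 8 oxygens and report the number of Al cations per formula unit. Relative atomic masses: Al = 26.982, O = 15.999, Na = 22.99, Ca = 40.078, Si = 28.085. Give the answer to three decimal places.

3.60 wt% Na2O ÷ 61.979 g/mol = 0.05808 mol, giving 0.11616 Na and 0.05808 O.
13.85 wt% CaO ÷ 56.077 g/mol = 0.24698 mol, giving 0.24698 Ca and 0.24698 O.
31.41 wt% Al2O3 ÷ 101.961 g/mol = 0.30806 mol, giving 0.61612 Al and 0.92418 O.
50.69 wt% SiO2 ÷ 60.083 g/mol = 0.84367 mol, giving 0.84367 Si and 1.68734 O.
Oxygen sums to 2.91658; scaling by 8/2.91658 = 2.74294 puts the formula on 8 O.
Al: 0.61612 × 2.74294 = 1.690 atoms per formula unit.

1.690 Al apfu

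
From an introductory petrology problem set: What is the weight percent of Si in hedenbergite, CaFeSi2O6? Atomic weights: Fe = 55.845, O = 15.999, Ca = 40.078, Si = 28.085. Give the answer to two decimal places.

Molar mass of CaFeSi2O6: 1*40.078 + 1*55.845 + 2*28.085 + 6*15.999 = 248.087 g/mol.
Mass of Si per formula unit: 2 × 28.085 = 56.170 g.
Weight fraction Si = 56.170 / 248.087 = 0.2264.

22.64 weight percent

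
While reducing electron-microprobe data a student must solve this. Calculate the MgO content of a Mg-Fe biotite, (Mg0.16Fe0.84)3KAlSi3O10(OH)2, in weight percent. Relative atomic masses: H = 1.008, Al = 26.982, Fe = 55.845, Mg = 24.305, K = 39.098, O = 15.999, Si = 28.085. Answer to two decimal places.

3.89 wt%

Formula mass = 496.735 g/mol.
0.48 Mg → 0.4800 mol MgO per formula unit; M(MgO) = 40.304, so MgO mass = 19.346 g.
19.346/496.735 × 100 = 3.89 wt%.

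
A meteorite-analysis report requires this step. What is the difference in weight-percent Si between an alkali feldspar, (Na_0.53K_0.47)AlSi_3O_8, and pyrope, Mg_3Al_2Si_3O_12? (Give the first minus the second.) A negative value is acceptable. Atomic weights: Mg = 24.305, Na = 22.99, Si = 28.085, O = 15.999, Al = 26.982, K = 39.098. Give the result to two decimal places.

10.33 percentage points

First mineral: 84.255 g Si in 269.790 g formula = 31.23 wt% Si.
Second mineral: 84.255 g Si in 403.122 g formula = 20.90 wt% Si.
31.23% − 20.90% gives a difference of 10.33 percentage points.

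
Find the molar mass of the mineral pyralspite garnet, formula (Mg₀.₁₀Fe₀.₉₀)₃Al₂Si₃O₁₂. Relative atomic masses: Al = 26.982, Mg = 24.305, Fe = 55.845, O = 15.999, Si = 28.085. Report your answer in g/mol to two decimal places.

The formula mass is the sum 0.30×24.305 + 2.70×55.845 + 2×26.982 + 3×28.085 + 12×15.999.

488.28 g/mol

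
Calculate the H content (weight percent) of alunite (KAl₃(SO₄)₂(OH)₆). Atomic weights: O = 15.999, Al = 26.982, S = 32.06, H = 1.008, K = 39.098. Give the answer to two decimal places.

1.46 weight percent

Molar mass of KAl₃(SO₄)₂(OH)₆: 1*39.098 + 3*26.982 + 2*32.06 + 14*15.999 + 6*1.008 = 414.198 g/mol.
Mass of H per formula unit: 6 × 1.008 = 6.048 g.
Weight fraction H = 6.048 / 414.198 = 0.0146.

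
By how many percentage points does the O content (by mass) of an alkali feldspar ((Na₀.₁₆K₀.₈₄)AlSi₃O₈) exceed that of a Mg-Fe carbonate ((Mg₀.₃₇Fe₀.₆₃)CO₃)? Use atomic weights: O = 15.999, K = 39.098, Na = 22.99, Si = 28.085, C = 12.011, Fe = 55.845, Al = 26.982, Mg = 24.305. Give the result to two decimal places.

O in (Na₀.₁₆K₀.₈₄)AlSi₃O₈: molar mass 275.750 g/mol; 8×15.999 = 127.992 g → 46.42 wt%.
O in (Mg₀.₃₇Fe₀.₆₃)CO₃: molar mass 104.183 g/mol; 3×15.999 = 47.997 g → 46.07 wt%.
Difference = 46.42 − 46.07 = 0.35 percentage points.

0.35 percentage points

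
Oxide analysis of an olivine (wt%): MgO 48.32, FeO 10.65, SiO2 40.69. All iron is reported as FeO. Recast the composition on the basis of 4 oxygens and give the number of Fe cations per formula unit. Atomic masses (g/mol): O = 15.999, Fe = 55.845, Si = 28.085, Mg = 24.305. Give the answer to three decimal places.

MgO (M=40.304): mol = 1.19889; Mg = 1.19889, O = 1.19889.
FeO (M=71.844): mol = 0.14824; Fe = 0.14824, O = 0.14824.
SiO2 (M=60.083): mol = 0.67723; Si = 0.67723, O = 1.35446.
ΣO = 2.70159; factor = 4/ΣO = 1.48061.
Fe apfu = 0.14824 × 1.48061 = 0.219.

0.219 Fe apfu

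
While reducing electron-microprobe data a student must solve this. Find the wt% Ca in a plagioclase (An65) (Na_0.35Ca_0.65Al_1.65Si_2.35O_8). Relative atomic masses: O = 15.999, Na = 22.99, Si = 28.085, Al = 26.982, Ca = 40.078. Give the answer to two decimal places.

M(Na_0.35Ca_0.65Al_1.65Si_2.35O_8) = 272.609 g/mol.
Ca contributes 0.65 × 40.078 = 26.051 g per mole.
26.051/272.609 = 0.0956 → 9.56%.

9.56 wt%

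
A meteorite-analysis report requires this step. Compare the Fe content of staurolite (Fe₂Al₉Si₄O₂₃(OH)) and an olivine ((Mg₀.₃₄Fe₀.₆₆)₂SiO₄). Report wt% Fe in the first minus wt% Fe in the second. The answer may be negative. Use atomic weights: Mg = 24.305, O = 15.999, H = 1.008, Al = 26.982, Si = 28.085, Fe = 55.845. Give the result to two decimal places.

First mineral: 111.690 g Fe in 851.852 g formula = 13.11 wt% Fe.
Second mineral: 73.715 g Fe in 182.324 g formula = 40.43 wt% Fe.
13.11% − 40.43% gives a difference of -27.32 percentage points.

-27.32 percentage points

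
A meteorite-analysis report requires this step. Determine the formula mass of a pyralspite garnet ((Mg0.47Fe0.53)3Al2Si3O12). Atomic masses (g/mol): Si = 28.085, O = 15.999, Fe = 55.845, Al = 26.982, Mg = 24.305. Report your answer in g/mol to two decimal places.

453.27 g/mol

The formula mass is the sum 1.41·24.305 + 1.59·55.845 + 2·26.982 + 3·28.085 + 12·15.999.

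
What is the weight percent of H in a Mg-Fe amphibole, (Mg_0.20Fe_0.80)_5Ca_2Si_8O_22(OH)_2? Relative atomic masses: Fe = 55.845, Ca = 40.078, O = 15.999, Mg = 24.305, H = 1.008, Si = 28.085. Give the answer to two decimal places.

0.21 wt%

M((Mg_0.20Fe_0.80)_5Ca_2Si_8O_22(OH)_2) = 938.513 g/mol.
H contributes 2 × 1.008 = 2.016 g per mole.
2.016/938.513 = 0.0021 → 0.21%.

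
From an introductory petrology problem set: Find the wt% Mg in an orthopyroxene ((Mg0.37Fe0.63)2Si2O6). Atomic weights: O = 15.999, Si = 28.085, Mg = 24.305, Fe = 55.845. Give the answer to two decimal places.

7.48 mass %

Molar mass of (Mg0.37Fe0.63)2Si2O6: 0.74*24.305 + 1.26*55.845 + 2*28.085 + 6*15.999 = 240.514 g/mol.
Mass of Mg per formula unit: 0.74 × 24.305 = 17.986 g.
Weight fraction Mg = 17.986 / 240.514 = 0.0748.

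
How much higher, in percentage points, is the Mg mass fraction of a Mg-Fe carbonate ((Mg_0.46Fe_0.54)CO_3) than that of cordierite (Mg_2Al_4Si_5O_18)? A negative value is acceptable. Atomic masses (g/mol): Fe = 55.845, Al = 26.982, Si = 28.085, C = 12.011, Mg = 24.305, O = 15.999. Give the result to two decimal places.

2.72 percentage points

M((Mg_0.46Fe_0.54)CO_3) = 101.345 g/mol, so wt% Mg = 11.180/101.345 × 100 = 11.03%.
M(Mg_2Al_4Si_5O_18) = 584.945 g/mol, so wt% Mg = 48.610/584.945 × 100 = 8.31%.
11.03 − 8.31 = 2.72 pp.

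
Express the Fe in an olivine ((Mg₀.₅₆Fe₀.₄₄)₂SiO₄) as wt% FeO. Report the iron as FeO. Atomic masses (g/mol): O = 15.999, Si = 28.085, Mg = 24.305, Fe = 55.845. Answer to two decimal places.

M((Mg₀.₅₆Fe₀.₄₄)₂SiO₄) = 168.446 g/mol; M(FeO) = 71.844 g/mol.
Moles FeO per formula unit = 0.88 Fe ÷ 1 = 0.8800.
FeO fraction = (0.8800 × 71.844) / 168.446 = 63.223/168.446 = 0.3753.

37.53 wt%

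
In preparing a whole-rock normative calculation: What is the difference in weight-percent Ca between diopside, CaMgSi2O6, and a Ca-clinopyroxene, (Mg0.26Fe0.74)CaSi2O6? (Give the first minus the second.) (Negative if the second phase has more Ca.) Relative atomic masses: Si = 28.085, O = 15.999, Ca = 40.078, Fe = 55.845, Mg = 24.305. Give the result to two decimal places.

1.80 percentage points

Ca in CaMgSi2O6: molar mass 216.547 g/mol; 1×40.078 = 40.078 g → 18.51 wt%.
Ca in (Mg0.26Fe0.74)CaSi2O6: molar mass 239.887 g/mol; 1×40.078 = 40.078 g → 16.71 wt%.
Difference = 18.51 − 16.71 = 1.80 percentage points.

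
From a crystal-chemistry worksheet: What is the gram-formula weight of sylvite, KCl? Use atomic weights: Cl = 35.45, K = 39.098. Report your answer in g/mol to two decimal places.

74.55 g/mol

K: 1 × 39.098 = 39.0980
Cl: 1 × 35.45 = 35.4500
Summing the contributions gives the formula mass.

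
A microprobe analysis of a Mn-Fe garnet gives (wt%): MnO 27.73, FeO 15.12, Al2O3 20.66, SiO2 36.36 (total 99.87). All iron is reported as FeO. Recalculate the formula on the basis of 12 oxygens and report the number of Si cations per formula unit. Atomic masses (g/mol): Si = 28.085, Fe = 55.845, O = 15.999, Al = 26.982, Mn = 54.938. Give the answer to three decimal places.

MnO (M=70.937): mol = 0.39091; Mn = 0.39091, O = 0.39091.
FeO (M=71.844): mol = 0.21046; Fe = 0.21046, O = 0.21046.
Al2O3 (M=101.961): mol = 0.20263; Al = 0.40526, O = 0.60789.
SiO2 (M=60.083): mol = 0.60516; Si = 0.60516, O = 1.21032.
ΣO = 2.41958; factor = 12/ΣO = 4.95954.
Si apfu = 0.60516 × 4.95954 = 3.001.

3.001 Si apfu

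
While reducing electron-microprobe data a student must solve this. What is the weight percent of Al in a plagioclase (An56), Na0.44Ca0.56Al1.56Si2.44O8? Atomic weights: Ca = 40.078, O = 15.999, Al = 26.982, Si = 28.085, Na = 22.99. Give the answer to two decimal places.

15.52 wt%

Molar mass of Na0.44Ca0.56Al1.56Si2.44O8: 0.44·22.99 + 0.56·40.078 + 1.56·26.982 + 2.44·28.085 + 8·15.999 = 271.171 g/mol.
Mass of Al per formula unit: 1.56 × 26.982 = 42.092 g.
Weight fraction Al = 42.092 / 271.171 = 0.1552.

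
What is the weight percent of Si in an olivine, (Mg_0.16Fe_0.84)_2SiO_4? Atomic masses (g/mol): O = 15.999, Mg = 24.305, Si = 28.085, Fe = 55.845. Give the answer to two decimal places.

14.50 mass %

M((Mg_0.16Fe_0.84)_2SiO_4) = 193.678 g/mol.
Si contributes 1 × 28.085 = 28.085 g per mole.
28.085/193.678 = 0.1450 → 14.50%.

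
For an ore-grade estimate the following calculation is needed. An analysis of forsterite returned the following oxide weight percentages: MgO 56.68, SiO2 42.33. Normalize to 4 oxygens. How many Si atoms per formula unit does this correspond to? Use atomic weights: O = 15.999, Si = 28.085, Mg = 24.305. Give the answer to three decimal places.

1.001 Si apfu

MgO: 56.68/40.304 = 1.40631 mol → 1.40631 mol Mg, 1.40631 mol O.
SiO2: 42.33/60.083 = 0.70453 mol → 0.70453 mol Si, 1.40906 mol O.
Total oxygen = 2.81537 mol. Normalization factor = 4/2.81537 = 1.42077.
Si per 4 O = 0.70453 × 1.42077 = 1.001.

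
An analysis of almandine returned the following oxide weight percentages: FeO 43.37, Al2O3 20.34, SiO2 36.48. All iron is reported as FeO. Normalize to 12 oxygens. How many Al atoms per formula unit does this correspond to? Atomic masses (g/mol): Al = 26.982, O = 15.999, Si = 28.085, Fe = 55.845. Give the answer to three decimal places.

43.37 wt% FeO ÷ 71.844 g/mol = 0.60367 mol, giving 0.60367 Fe and 0.60367 O.
20.34 wt% Al2O3 ÷ 101.961 g/mol = 0.19949 mol, giving 0.39898 Al and 0.59847 O.
36.48 wt% SiO2 ÷ 60.083 g/mol = 0.60716 mol, giving 0.60716 Si and 1.21432 O.
Oxygen sums to 2.41646; scaling by 12/2.41646 = 4.96594 puts the formula on 12 O.
Al: 0.39898 × 4.96594 = 1.981 atoms per formula unit.

1.981 Al apfu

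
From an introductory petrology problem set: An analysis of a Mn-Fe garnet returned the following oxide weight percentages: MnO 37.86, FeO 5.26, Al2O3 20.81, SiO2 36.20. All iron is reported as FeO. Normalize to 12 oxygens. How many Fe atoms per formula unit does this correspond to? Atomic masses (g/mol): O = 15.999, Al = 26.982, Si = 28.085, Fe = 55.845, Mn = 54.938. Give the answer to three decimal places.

37.86 wt% MnO ÷ 70.937 g/mol = 0.53371 mol, giving 0.53371 Mn and 0.53371 O.
5.26 wt% FeO ÷ 71.844 g/mol = 0.07321 mol, giving 0.07321 Fe and 0.07321 O.
20.81 wt% Al2O3 ÷ 101.961 g/mol = 0.20410 mol, giving 0.40820 Al and 0.61230 O.
36.20 wt% SiO2 ÷ 60.083 g/mol = 0.60250 mol, giving 0.60250 Si and 1.20500 O.
Oxygen sums to 2.42422; scaling by 12/2.42422 = 4.95005 puts the formula on 12 O.
Fe: 0.07321 × 4.95005 = 0.362 atoms per formula unit.

0.362 Fe apfu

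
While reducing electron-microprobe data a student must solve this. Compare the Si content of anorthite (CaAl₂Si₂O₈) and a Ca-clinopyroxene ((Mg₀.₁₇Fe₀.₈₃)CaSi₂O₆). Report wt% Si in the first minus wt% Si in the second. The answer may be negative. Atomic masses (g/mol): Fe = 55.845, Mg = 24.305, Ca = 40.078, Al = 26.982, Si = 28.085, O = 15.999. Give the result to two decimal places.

-2.95 percentage points

First mineral: 56.170 g Si in 278.204 g formula = 20.19 wt% Si.
Second mineral: 56.170 g Si in 242.725 g formula = 23.14 wt% Si.
20.19% − 23.14% gives a difference of -2.95 percentage points.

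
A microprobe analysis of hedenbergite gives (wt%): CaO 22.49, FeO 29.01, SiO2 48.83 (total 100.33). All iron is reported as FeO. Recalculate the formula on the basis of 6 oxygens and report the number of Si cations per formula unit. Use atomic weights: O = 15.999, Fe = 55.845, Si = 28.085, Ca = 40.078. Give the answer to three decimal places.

22.49 wt% CaO ÷ 56.077 g/mol = 0.40106 mol, giving 0.40106 Ca and 0.40106 O.
29.01 wt% FeO ÷ 71.844 g/mol = 0.40379 mol, giving 0.40379 Fe and 0.40379 O.
48.83 wt% SiO2 ÷ 60.083 g/mol = 0.81271 mol, giving 0.81271 Si and 1.62542 O.
Oxygen sums to 2.43027; scaling by 6/2.43027 = 2.46886 puts the formula on 6 O.
Si: 0.81271 × 2.46886 = 2.006 atoms per formula unit.

2.006 Si apfu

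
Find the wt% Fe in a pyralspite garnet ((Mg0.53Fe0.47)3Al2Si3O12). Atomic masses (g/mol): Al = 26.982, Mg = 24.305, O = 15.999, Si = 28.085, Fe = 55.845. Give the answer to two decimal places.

17.59 wt%

Molar mass of (Mg0.53Fe0.47)3Al2Si3O12: 1.59*24.305 + 1.41*55.845 + 2*26.982 + 3*28.085 + 12*15.999 = 447.593 g/mol.
Mass of Fe per formula unit: 1.41 × 55.845 = 78.741 g.
Weight fraction Fe = 78.741 / 447.593 = 0.1759.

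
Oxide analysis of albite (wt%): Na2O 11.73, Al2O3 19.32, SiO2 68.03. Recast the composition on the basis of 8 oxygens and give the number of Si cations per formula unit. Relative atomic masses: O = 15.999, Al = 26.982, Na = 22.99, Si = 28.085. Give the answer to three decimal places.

2.997 Si apfu

11.73 wt% Na2O ÷ 61.979 g/mol = 0.18926 mol, giving 0.37852 Na and 0.18926 O.
19.32 wt% Al2O3 ÷ 101.961 g/mol = 0.18948 mol, giving 0.37896 Al and 0.56844 O.
68.03 wt% SiO2 ÷ 60.083 g/mol = 1.13227 mol, giving 1.13227 Si and 2.26454 O.
Oxygen sums to 3.02224; scaling by 8/3.02224 = 2.64704 puts the formula on 8 O.
Si: 1.13227 × 2.64704 = 2.997 atoms per formula unit.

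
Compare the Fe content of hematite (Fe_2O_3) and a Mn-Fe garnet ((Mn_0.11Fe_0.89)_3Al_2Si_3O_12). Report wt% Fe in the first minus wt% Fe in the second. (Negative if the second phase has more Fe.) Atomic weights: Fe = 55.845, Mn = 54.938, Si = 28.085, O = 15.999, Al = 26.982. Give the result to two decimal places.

Fe in Fe_2O_3: molar mass 159.687 g/mol; 2×55.845 = 111.690 g → 69.94 wt%.
Fe in (Mn_0.11Fe_0.89)_3Al_2Si_3O_12: molar mass 497.443 g/mol; 2.67×55.845 = 149.106 g → 29.97 wt%.
Difference = 69.94 − 29.97 = 39.97 percentage points.

39.97 percentage points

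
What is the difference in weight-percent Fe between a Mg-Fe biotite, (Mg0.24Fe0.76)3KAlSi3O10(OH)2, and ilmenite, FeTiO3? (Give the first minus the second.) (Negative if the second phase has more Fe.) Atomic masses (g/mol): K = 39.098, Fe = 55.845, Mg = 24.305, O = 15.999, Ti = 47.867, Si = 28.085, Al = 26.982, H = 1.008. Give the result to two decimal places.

-10.78 percentage points

First mineral: 127.327 g Fe in 489.165 g formula = 26.03 wt% Fe.
Second mineral: 55.845 g Fe in 151.709 g formula = 36.81 wt% Fe.
26.03% − 36.81% gives a difference of -10.78 percentage points.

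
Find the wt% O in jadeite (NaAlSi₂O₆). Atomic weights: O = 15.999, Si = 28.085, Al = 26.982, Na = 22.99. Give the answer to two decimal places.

47.49 weight percent

Molar mass of NaAlSi₂O₆: 1×22.99 + 1×26.982 + 2×28.085 + 6×15.999 = 202.136 g/mol.
Mass of O per formula unit: 6 × 15.999 = 95.994 g.
Weight fraction O = 95.994 / 202.136 = 0.4749.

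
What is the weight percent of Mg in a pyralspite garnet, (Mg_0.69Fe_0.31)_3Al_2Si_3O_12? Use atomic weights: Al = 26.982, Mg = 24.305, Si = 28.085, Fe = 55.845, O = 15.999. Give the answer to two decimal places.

11.63 weight percent

Molar mass of (Mg_0.69Fe_0.31)_3Al_2Si_3O_12: 2.07*24.305 + 0.93*55.845 + 2*26.982 + 3*28.085 + 12*15.999 = 432.454 g/mol.
Mass of Mg per formula unit: 2.07 × 24.305 = 50.311 g.
Weight fraction Mg = 50.311 / 432.454 = 0.1163.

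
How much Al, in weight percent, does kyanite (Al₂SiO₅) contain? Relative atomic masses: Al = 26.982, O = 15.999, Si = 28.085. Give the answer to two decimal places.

33.30 weight percent

M(Al₂SiO₅) = 162.044 g/mol.
Al contributes 2 × 26.982 = 53.964 g per mole.
53.964/162.044 = 0.3330 → 33.30%.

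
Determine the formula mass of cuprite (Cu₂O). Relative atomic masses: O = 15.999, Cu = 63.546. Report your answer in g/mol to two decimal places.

143.09 g/mol

The formula mass is the sum 2(63.546) + 1(15.999).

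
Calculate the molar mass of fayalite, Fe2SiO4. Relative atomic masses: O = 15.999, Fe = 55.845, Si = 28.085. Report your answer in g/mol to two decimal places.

The formula mass is the sum 2(55.845) + 1(28.085) + 4(15.999).

203.77 g/mol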